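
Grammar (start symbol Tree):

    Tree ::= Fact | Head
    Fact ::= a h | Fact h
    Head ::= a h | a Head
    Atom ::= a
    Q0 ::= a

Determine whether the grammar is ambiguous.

Ambiguous

Witness: a h

Derivation 1: Tree ⇒ Fact ⇒ a h
Derivation 2: Tree ⇒ Head ⇒ a h

Two distinct leftmost derivations for the same string.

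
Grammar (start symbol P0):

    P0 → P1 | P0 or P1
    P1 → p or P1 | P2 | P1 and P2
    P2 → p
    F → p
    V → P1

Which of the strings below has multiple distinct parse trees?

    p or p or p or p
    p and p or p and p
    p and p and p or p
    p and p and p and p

p or p or p or p: 8 trees
p and p or p and p: 1 tree
p and p and p or p: 1 tree
p and p and p and p: 1 tree

p or p or p or p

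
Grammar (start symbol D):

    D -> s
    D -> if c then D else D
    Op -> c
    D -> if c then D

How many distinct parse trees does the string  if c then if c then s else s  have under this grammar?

Parse trees for if c then if c then s else s:
  [D if c then [D if c then [D s]] else [D s]]
  [D if c then [D if c then [D s] else [D s]]]

2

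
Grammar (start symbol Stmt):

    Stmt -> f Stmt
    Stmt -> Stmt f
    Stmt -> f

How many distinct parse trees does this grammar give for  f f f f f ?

Parse trees for f f f f f (showing first 6 of 16):
  [Stmt f [Stmt f [Stmt f [Stmt f [Stmt f]]]]]
  [Stmt f [Stmt f [Stmt f [Stmt [Stmt f] f]]]]
  [Stmt f [Stmt f [Stmt [Stmt f [Stmt f]] f]]]
  [Stmt f [Stmt f [Stmt [Stmt [Stmt f] f] f]]]
  [Stmt f [Stmt [Stmt f [Stmt f [Stmt f]]] f]]
  [Stmt f [Stmt [Stmt f [Stmt [Stmt f] f]] f]]

16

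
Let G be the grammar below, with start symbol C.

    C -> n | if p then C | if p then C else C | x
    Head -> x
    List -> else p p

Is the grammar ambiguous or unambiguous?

Witness: if p then if p then n else n

Derivation 1: C ⇒ if p then C ⇒ if p then if p then C else C ⇒ if p then if p then n else C ⇒ if p then if p then n else n
Derivation 2: C ⇒ if p then C else C ⇒ if p then if p then C else C ⇒ if p then if p then n else C ⇒ if p then if p then n else n

Two distinct leftmost derivations for the same string.

Ambiguous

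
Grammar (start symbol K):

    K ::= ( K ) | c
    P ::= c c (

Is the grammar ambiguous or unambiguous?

Only K is reachable from K; ignoring the rest: L(K) is { openⁿ atom closeⁿ : n ≥ 0 }. The bracket depth fixes n, and the derivation is forced at every step.

Unambiguous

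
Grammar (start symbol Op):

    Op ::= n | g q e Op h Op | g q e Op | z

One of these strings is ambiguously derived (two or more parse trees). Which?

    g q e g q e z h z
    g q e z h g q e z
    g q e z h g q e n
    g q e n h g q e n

g q e g q e z h z

g q e g q e z h z: 2 trees
g q e z h g q e z: 1 tree
g q e z h g q e n: 1 tree
g q e n h g q e n: 1 tree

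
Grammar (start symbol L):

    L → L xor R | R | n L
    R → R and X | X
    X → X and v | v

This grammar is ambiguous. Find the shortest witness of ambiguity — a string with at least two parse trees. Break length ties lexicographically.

v and v

length 1: no string has ≥2 trees
length 2: no string has ≥2 trees
length 3: v and v has 2 parse trees

Two derivations of v and v:
  L ⇒ R ⇒ R and X ⇒ X and X ⇒ v and X ⇒ v and v
  L ⇒ R ⇒ X ⇒ X and v ⇒ v and v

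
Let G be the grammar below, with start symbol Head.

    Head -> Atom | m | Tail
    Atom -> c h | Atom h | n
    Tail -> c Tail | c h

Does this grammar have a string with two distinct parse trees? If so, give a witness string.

Witness: c h

Derivation 1: Head ⇒ Atom ⇒ c h
Derivation 2: Head ⇒ Tail ⇒ c h

Two distinct leftmost derivations for the same string.

Ambiguous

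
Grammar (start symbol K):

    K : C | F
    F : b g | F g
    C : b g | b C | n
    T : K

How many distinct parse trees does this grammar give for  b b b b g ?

Parse trees for b b b b g:
  [K [C b [C b [C b [C b g]]]]]

1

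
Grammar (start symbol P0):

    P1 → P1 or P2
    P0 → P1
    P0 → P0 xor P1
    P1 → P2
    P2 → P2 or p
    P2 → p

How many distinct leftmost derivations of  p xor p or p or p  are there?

4

Parse trees for p xor p or p or p:
  [P0 [P0 [P1 [P2 p]]] xor [P1 [P1 [P2 p]] or [P2 [P2 p] or p]]]
  [P0 [P0 [P1 [P2 p]]] xor [P1 [P1 [P1 [P2 p]] or [P2 p]] or [P2 p]]]
  [P0 [P0 [P1 [P2 p]]] xor [P1 [P1 [P2 [P2 p] or p]] or [P2 p]]]
  [P0 [P0 [P1 [P2 p]]] xor [P1 [P2 [P2 [P2 p] or p] or p]]]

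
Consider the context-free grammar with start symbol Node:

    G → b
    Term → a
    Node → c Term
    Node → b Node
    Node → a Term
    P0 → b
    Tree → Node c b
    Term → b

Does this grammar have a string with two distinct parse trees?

Unambiguous

Only Node, Term are reachable from Node; ignoring the rest: The reachable rules are right-linear with at most one rule per (nonterminal, next-terminal) pair. Each input token forces the next rule, so parsing is deterministic.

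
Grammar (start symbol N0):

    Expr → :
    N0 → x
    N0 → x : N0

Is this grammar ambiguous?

Unambiguous

Only N0 is reachable from N0; ignoring the rest: The reachable grammar is A → atom sep A | atom. Each atom is followed by either the separator (recurse) or end-of-string (stop) — no choice point.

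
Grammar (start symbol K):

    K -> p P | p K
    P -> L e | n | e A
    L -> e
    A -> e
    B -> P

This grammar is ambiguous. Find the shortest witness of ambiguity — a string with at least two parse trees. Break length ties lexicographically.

p e e

length 2: no string has ≥2 trees
length 3: p e e has 2 parse trees

Two derivations of p e e:
  K ⇒ p P ⇒ p L e ⇒ p e e
  K ⇒ p P ⇒ p e A ⇒ p e e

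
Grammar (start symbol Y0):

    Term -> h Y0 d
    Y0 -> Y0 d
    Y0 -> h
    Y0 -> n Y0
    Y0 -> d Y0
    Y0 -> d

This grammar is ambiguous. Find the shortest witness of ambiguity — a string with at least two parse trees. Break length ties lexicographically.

d d

length 1: no string has ≥2 trees
length 2: d d has 2 parse trees

Two derivations of d d:
  Y0 ⇒ Y0 d ⇒ d d
  Y0 ⇒ d Y0 ⇒ d d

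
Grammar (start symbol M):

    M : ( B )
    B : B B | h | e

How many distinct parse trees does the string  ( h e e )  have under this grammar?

2

Parse trees for ( h e e ):
  [M ( [B [B h] [B [B e] [B e]]] )]
  [M ( [B [B [B h] [B e]] [B e]] )]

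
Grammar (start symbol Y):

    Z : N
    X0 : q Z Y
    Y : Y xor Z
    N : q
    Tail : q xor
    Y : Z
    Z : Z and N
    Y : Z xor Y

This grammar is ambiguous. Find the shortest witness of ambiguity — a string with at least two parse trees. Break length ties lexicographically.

length 1: no string has ≥2 trees
length 3: q xor q has 2 parse trees

Two derivations of q xor q:
  Y ⇒ Y xor Z ⇒ Z xor Z ⇒ N xor Z ⇒ q xor Z ⇒ q xor N ⇒ q xor q
  Y ⇒ Z xor Y ⇒ N xor Y ⇒ q xor Y ⇒ q xor Z ⇒ q xor N ⇒ q xor q

q xor q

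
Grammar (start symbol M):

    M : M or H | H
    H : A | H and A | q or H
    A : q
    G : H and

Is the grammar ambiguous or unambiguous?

Witness: q or q

Derivation 1: M ⇒ M or H ⇒ H or H ⇒ A or H ⇒ q or H ⇒ q or A ⇒ q or q
Derivation 2: M ⇒ H ⇒ q or H ⇒ q or A ⇒ q or q

Two distinct leftmost derivations for the same string.

Ambiguous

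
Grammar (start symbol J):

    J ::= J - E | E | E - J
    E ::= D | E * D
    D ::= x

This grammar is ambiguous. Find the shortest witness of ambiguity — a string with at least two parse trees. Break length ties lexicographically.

x - x

length 1: no string has ≥2 trees
length 3: x - x has 2 parse trees

Two derivations of x - x:
  J ⇒ J - E ⇒ E - E ⇒ D - E ⇒ x - E ⇒ x - D ⇒ x - x
  J ⇒ E - J ⇒ D - J ⇒ x - J ⇒ x - E ⇒ x - D ⇒ x - x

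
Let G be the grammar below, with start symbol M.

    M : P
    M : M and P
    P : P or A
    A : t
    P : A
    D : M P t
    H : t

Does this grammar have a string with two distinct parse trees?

Unambiguous

Only M, P, A are reachable from M; ignoring the rest: This is a standard precedence ladder (M over P over A), with each level left-recursive on its own operator ('and' at M, 'or' at P). That structure is LR(1), hence unambiguous.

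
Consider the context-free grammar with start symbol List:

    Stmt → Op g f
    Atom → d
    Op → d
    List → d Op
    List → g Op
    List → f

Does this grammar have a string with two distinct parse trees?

Unambiguous

Only List, Op are reachable from List; ignoring the rest: Restricted to the reachable nonterminals, every rule has the form A → t or A → t B, and no two rules for the same A share a first terminal. The grammar encodes a DFA — one run per string.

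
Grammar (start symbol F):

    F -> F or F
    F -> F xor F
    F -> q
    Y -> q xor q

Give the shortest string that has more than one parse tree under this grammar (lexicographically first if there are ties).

q or q or q

length 1: no string has ≥2 trees
length 3: no string has ≥2 trees
length 5: q or q or q has 2 parse trees

Two derivations of q or q or q:
  F ⇒ F or F ⇒ F or F or F ⇒ q or F or F ⇒ q or q or F ⇒ q or q or q
  F ⇒ F or F ⇒ q or F ⇒ q or F or F ⇒ q or q or F ⇒ q or q or q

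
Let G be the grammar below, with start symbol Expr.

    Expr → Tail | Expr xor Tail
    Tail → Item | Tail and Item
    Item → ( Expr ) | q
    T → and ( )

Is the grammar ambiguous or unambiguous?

Unambiguous

Only Expr, Tail, Item are reachable from Expr; ignoring the rest: This is a standard precedence ladder (Expr over Tail over Item), with each level left-recursive on its own operator ('xor' at Expr, 'and' at Tail). That structure is LR(1), hence unambiguous.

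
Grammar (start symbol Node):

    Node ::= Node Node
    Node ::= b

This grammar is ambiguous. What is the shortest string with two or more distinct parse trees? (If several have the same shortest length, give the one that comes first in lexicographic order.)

length 1: no string has ≥2 trees
length 2: no string has ≥2 trees
length 3: b b b has 2 parse trees

Two derivations of b b b:
  Node ⇒ Node Node ⇒ Node Node Node ⇒ b Node Node ⇒ b b Node ⇒ b b b
  Node ⇒ Node Node ⇒ b Node ⇒ b Node Node ⇒ b b Node ⇒ b b b

b b b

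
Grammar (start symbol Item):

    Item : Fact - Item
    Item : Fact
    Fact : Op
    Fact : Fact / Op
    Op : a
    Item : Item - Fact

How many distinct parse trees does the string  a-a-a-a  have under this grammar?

8

Parse trees for a-a-a-a:
  [Item [Fact [Op a]] - [Item [Fact [Op a]] - [Item [Fact [Op a]] - [Item [Fact [Op a]]]]]]
  [Item [Fact [Op a]] - [Item [Fact [Op a]] - [Item [Item [Fact [Op a]]] - [Fact [Op a]]]]]
  [Item [Fact [Op a]] - [Item [Item [Fact [Op a]] - [Item [Fact [Op a]]]] - [Fact [Op a]]]]
  [Item [Fact [Op a]] - [Item [Item [Item [Fact [Op a]]] - [Fact [Op a]]] - [Fact [Op a]]]]
  [Item [Item [Fact [Op a]] - [Item [Fact [Op a]] - [Item [Fact [Op a]]]]] - [Fact [Op a]]]
  [Item [Item [Fact [Op a]] - [Item [Item [Fact [Op a]]] - [Fact [Op a]]]] - [Fact [Op a]]]
  [Item [Item [Item [Fact [Op a]] - [Item [Fact [Op a]]]] - [Fact [Op a]]] - [Fact [Op a]]]
  [Item [Item [Item [Item [Fact [Op a]]] - [Fact [Op a]]] - [Fact [Op a]]] - [Fact [Op a]]]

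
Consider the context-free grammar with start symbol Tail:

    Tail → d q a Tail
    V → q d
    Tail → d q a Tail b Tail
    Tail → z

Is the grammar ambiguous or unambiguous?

Witness: d q a d q a z b z

Derivation 1: Tail ⇒ d q a Tail ⇒ d q a d q a Tail b Tail ⇒ d q a d q a z b Tail ⇒ d q a d q a z b z
Derivation 2: Tail ⇒ d q a Tail b Tail ⇒ d q a d q a Tail b Tail ⇒ d q a d q a z b Tail ⇒ d q a d q a z b z

Two distinct leftmost derivations for the same string.

Ambiguous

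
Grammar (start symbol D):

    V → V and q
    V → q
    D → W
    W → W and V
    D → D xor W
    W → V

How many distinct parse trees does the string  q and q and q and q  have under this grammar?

8

Parse trees for q and q and q and q:
  [D [W [W [V q]] and [V [V [V q] and q] and q]]]
  [D [W [W [W [V q]] and [V q]] and [V [V q] and q]]]
  [D [W [W [V [V q] and q]] and [V [V q] and q]]]
  [D [W [W [W [V q]] and [V [V q] and q]] and [V q]]]
  [D [W [W [W [W [V q]] and [V q]] and [V q]] and [V q]]]
  [D [W [W [W [V [V q] and q]] and [V q]] and [V q]]]
  [D [W [W [V [V [V q] and q] and q]] and [V q]]]
  [D [W [V [V [V [V q] and q] and q] and q]]]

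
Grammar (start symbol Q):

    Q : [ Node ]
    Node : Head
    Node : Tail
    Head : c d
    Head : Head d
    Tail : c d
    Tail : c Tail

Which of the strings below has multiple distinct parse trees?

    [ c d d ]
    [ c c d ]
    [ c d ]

[ c d ]

[ c d d ]: 1 tree
[ c c d ]: 1 tree
[ c d ]: 2 trees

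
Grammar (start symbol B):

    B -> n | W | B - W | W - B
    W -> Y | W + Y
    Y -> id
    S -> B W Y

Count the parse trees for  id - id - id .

4

Parse trees for id - id - id:
  [B [B [B [W [Y id]]] - [W [Y id]]] - [W [Y id]]]
  [B [B [W [Y id]] - [B [W [Y id]]]] - [W [Y id]]]
  [B [W [Y id]] - [B [B [W [Y id]]] - [W [Y id]]]]
  [B [W [Y id]] - [B [W [Y id]] - [B [W [Y id]]]]]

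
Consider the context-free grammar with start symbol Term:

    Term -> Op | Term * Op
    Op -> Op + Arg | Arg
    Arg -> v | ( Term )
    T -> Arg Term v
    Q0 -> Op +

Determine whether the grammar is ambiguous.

(T, Q0 are unreachable from Term, so their rules don't affect L(Term).) The grammar is stratified — Term handles '*' (left-recursive), Op handles '+', Arg atoms. Each operator has a fixed associativity and precedence level, so every string has one parse.

Unambiguous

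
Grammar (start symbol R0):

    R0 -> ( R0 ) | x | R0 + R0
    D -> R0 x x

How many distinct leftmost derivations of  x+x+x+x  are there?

5

Parse trees for x+x+x+x:
  [R0 [R0 x] + [R0 [R0 x] + [R0 [R0 x] + [R0 x]]]]
  [R0 [R0 x] + [R0 [R0 [R0 x] + [R0 x]] + [R0 x]]]
  [R0 [R0 [R0 x] + [R0 x]] + [R0 [R0 x] + [R0 x]]]
  [R0 [R0 [R0 x] + [R0 [R0 x] + [R0 x]]] + [R0 x]]
  [R0 [R0 [R0 [R0 x] + [R0 x]] + [R0 x]] + [R0 x]]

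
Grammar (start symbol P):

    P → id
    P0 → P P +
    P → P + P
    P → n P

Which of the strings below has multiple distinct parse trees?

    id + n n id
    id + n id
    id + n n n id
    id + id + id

id + id + id

id + n n id: 1 tree
id + n id: 1 tree
id + n n n id: 1 tree
id + id + id: 2 trees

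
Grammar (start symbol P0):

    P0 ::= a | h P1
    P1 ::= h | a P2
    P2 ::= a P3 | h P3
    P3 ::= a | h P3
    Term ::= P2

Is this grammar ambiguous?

Only P0, P1, P2, P3 are reachable from P0; ignoring the rest: The reachable rules are right-linear with at most one rule per (nonterminal, next-terminal) pair. Each input token forces the next rule, so parsing is deterministic.

Unambiguous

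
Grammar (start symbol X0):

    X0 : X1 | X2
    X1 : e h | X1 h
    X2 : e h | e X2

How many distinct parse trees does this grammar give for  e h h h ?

Parse trees for e h h h:
  [X0 [X1 [X1 [X1 e h] h] h]]

1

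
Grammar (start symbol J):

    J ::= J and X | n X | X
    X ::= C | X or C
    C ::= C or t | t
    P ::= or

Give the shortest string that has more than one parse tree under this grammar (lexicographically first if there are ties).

t or t

length 1: no string has ≥2 trees
length 2: no string has ≥2 trees
length 3: t or t has 2 parse trees

Two derivations of t or t:
  J ⇒ X ⇒ C ⇒ C or t ⇒ t or t
  J ⇒ X ⇒ X or C ⇒ C or C ⇒ t or C ⇒ t or t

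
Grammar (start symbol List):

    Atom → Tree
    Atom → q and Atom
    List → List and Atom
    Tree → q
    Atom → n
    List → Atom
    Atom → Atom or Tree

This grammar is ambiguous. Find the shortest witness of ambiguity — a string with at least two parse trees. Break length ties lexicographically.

q and n

length 1: no string has ≥2 trees
length 3: q and n has 2 parse trees

Two derivations of q and n:
  List ⇒ List and Atom ⇒ Atom and Atom ⇒ Tree and Atom ⇒ q and Atom ⇒ q and n
  List ⇒ Atom ⇒ q and Atom ⇒ q and n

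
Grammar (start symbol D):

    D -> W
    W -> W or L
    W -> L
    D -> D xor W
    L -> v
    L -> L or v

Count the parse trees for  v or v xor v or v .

Parse trees for v or v xor v or v:
  [D [D [W [W [L v]] or [L v]]] xor [W [W [L v]] or [L v]]]
  [D [D [W [W [L v]] or [L v]]] xor [W [L [L v] or v]]]
  [D [D [W [L [L v] or v]]] xor [W [W [L v]] or [L v]]]
  [D [D [W [L [L v] or v]]] xor [W [L [L v] or v]]]

4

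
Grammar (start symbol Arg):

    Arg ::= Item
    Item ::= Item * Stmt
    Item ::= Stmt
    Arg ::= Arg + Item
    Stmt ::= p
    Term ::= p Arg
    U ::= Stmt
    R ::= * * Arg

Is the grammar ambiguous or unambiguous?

Unambiguous

(U, Term, R are unreachable from Arg, so their rules don't affect L(Arg).) Arg → Arg + Item | Item  ;  Item → Item * Stmt | Stmt  — a left-associative chain with Stmt at the bottom. Each string factors uniquely by precedence.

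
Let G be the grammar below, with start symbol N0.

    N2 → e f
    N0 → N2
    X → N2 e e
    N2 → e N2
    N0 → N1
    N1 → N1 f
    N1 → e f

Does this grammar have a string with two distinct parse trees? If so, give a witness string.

Witness: e f

Derivation 1: N0 ⇒ N2 ⇒ e f
Derivation 2: N0 ⇒ N1 ⇒ e f

Two distinct leftmost derivations for the same string.

Ambiguous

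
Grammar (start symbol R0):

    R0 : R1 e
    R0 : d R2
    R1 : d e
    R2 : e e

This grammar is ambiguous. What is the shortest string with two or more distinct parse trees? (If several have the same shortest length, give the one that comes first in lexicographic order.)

d e e

length 3: d e e has 2 parse trees

Two derivations of d e e:
  R0 ⇒ R1 e ⇒ d e e
  R0 ⇒ d R2 ⇒ d e e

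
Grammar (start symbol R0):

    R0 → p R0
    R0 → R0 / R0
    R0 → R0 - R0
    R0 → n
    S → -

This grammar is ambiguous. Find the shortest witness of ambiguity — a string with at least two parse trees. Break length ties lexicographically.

length 1: no string has ≥2 trees
length 2: no string has ≥2 trees
length 3: no string has ≥2 trees
length 4: p n - n has 2 parse trees

Two derivations of p n - n:
  R0 ⇒ p R0 ⇒ p R0 - R0 ⇒ p n - R0 ⇒ p n - n
  R0 ⇒ R0 - R0 ⇒ p R0 - R0 ⇒ p n - R0 ⇒ p n - n

p n - n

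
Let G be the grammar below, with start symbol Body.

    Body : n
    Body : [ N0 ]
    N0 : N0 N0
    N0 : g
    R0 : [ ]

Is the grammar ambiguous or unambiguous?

Witness: [ g g g ]

Derivation 1: Body ⇒ [ N0 ] ⇒ [ N0 N0 ] ⇒ [ N0 N0 N0 ] ⇒ [ g N0 N0 ] ⇒ [ g g N0 ] ⇒ [ g g g ]
Derivation 2: Body ⇒ [ N0 ] ⇒ [ N0 N0 ] ⇒ [ g N0 ] ⇒ [ g N0 N0 ] ⇒ [ g g N0 ] ⇒ [ g g g ]

Two distinct leftmost derivations for the same string.

Ambiguous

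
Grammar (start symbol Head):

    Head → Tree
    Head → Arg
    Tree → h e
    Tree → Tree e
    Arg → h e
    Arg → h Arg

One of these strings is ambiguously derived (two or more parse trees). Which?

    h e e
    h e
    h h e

h e e: 1 tree
h e: 2 trees
h h e: 1 tree

h e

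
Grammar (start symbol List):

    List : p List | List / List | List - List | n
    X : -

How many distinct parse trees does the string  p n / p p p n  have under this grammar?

2

Parse trees for p n / p p p n:
  [List p [List [List n] / [List p [List p [List p [List n]]]]]]
  [List [List p [List n]] / [List p [List p [List p [List n]]]]]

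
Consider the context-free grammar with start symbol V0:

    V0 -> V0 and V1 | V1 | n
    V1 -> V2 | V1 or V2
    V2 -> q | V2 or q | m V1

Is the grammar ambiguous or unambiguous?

Ambiguous

Witness: q or q

Derivation 1: V0 ⇒ V1 ⇒ V2 ⇒ V2 or q ⇒ q or q
Derivation 2: V0 ⇒ V1 ⇒ V1 or V2 ⇒ V2 or V2 ⇒ q or V2 ⇒ q or q

Two distinct leftmost derivations for the same string.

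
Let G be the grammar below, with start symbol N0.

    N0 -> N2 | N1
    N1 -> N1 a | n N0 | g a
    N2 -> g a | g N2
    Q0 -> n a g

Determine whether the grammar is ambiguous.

Witness: g a

Derivation 1: N0 ⇒ N2 ⇒ g a
Derivation 2: N0 ⇒ N1 ⇒ g a

Two distinct leftmost derivations for the same string.

Ambiguous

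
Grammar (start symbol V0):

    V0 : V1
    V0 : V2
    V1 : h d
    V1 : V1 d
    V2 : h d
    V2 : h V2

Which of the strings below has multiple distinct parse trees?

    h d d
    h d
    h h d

h d d: 1 tree
h d: 2 trees
h h d: 1 tree

h d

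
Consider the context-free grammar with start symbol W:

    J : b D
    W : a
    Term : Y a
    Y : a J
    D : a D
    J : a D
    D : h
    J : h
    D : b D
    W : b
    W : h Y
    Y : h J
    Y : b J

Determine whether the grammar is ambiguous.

Only W, Y, J, D are reachable from W; ignoring the rest: Restricted to the reachable nonterminals, every rule has the form A → t or A → t B, and no two rules for the same A share a first terminal. The grammar encodes a DFA — one run per string.

Unambiguous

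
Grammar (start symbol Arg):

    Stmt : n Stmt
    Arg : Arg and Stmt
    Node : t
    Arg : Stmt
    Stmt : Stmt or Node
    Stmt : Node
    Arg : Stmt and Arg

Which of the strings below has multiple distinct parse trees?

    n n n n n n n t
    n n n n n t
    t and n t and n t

t and n t and n t

n n n n n n n t: 1 tree
n n n n n t: 1 tree
t and n t and n t: 4 trees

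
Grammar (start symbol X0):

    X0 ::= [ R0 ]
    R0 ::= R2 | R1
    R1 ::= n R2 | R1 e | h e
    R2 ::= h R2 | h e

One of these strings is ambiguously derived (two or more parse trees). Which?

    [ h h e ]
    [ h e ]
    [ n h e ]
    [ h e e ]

[ h h e ]: 1 tree
[ h e ]: 2 trees
[ n h e ]: 1 tree
[ h e e ]: 1 tree

[ h e ]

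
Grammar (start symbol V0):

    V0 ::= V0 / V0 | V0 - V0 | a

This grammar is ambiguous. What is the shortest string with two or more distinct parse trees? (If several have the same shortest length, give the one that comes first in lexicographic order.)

length 1: no string has ≥2 trees
length 3: no string has ≥2 trees
length 5: a - a - a has 2 parse trees

Two derivations of a - a - a:
  V0 ⇒ V0 - V0 ⇒ V0 - V0 - V0 ⇒ a - V0 - V0 ⇒ a - a - V0 ⇒ a - a - a
  V0 ⇒ V0 - V0 ⇒ a - V0 ⇒ a - V0 - V0 ⇒ a - a - V0 ⇒ a - a - a

a - a - a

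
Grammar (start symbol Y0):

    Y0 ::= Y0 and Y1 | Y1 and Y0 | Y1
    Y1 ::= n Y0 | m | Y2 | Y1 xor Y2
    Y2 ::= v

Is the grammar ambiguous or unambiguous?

Witness: m and m

Derivation 1: Y0 ⇒ Y0 and Y1 ⇒ Y1 and Y1 ⇒ m and Y1 ⇒ m and m
Derivation 2: Y0 ⇒ Y1 and Y0 ⇒ m and Y0 ⇒ m and Y1 ⇒ m and m

Two distinct leftmost derivations for the same string.

Ambiguous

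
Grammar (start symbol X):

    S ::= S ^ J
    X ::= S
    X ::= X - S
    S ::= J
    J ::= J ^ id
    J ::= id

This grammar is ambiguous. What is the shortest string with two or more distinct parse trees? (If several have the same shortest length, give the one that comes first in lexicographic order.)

id ^ id

length 1: no string has ≥2 trees
length 3: id ^ id has 2 parse trees

Two derivations of id ^ id:
  X ⇒ S ⇒ S ^ J ⇒ J ^ J ⇒ id ^ J ⇒ id ^ id
  X ⇒ S ⇒ J ⇒ J ^ id ⇒ id ^ id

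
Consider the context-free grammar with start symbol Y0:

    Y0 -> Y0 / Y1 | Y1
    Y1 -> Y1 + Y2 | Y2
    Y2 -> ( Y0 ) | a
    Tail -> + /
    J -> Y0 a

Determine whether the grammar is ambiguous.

Only Y0, Y1, Y2 are reachable from Y0; ignoring the rest: This is a standard precedence ladder (Y0 over Y1 over Y2), with each level left-recursive on its own operator ('/' at Y0, '+' at Y1). That structure is LR(1), hence unambiguous.

Unambiguous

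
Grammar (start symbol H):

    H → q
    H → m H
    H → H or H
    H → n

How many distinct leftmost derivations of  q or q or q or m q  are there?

Parse trees for q or q or q or m q:
  [H [H q] or [H [H q] or [H [H q] or [H m [H q]]]]]
  [H [H q] or [H [H [H q] or [H q]] or [H m [H q]]]]
  [H [H [H q] or [H q]] or [H [H q] or [H m [H q]]]]
  [H [H [H q] or [H [H q] or [H q]]] or [H m [H q]]]
  [H [H [H [H q] or [H q]] or [H q]] or [H m [H q]]]

5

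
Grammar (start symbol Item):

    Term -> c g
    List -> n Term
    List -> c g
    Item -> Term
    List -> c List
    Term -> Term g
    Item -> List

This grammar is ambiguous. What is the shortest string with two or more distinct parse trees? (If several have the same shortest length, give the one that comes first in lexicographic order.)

c g

length 2: c g has 2 parse trees

Two derivations of c g:
  Item ⇒ Term ⇒ c g
  Item ⇒ List ⇒ c g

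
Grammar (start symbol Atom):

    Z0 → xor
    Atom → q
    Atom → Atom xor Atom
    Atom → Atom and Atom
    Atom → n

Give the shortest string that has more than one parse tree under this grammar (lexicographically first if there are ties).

n and n and n

length 1: no string has ≥2 trees
length 3: no string has ≥2 trees
length 5: n and n and n has 2 parse trees

Two derivations of n and n and n:
  Atom ⇒ Atom and Atom ⇒ Atom and Atom and Atom ⇒ n and Atom and Atom ⇒ n and n and Atom ⇒ n and n and n
  Atom ⇒ Atom and Atom ⇒ n and Atom ⇒ n and Atom and Atom ⇒ n and n and Atom ⇒ n and n and n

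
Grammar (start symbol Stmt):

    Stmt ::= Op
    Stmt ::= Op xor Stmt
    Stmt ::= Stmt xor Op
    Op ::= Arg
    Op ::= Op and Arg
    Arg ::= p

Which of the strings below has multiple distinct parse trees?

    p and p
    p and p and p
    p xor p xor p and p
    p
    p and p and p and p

p xor p xor p and p

p and p: 1 tree
p and p and p: 1 tree
p xor p xor p and p: 4 trees
p: 1 tree
p and p and p and p: 1 tree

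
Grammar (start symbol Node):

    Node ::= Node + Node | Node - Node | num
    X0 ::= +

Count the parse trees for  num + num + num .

2

Parse trees for num + num + num:
  [Node [Node num] + [Node [Node num] + [Node num]]]
  [Node [Node [Node num] + [Node num]] + [Node num]]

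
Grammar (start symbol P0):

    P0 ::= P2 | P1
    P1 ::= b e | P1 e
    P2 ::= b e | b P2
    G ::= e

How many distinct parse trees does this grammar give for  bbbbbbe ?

Parse trees for bbbbbbe:
  [P0 [P2 b [P2 b [P2 b [P2 b [P2 b [P2 b e]]]]]]]

1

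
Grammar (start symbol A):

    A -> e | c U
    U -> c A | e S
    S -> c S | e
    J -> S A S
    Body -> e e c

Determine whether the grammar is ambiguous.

Unambiguous

(J, Body are unreachable from A, so their rules don't affect L(A).) Restricted to the reachable nonterminals, every rule has the form A → t or A → t B, and no two rules for the same A share a first terminal. The grammar encodes a DFA — one run per string.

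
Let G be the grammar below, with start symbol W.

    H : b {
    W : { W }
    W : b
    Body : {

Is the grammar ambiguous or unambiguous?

Unambiguous

Only W is reachable from W; ignoring the rest: L(W) is { openⁿ atom closeⁿ : n ≥ 0 }. The bracket depth fixes n, and the derivation is forced at every step.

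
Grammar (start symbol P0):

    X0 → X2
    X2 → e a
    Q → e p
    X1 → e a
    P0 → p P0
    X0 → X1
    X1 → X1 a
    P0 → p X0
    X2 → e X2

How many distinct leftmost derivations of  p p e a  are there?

2

Parse trees for p p e a:
  [P0 p [P0 p [X0 [X2 e a]]]]
  [P0 p [P0 p [X0 [X1 e a]]]]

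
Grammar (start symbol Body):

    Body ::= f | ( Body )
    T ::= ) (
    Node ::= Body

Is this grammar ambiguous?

Only Body is reachable from Body; ignoring the rest: Each string is a nest of matched brackets around a single atom. An opening bracket forces the recursive rule; an atom forces the base rule.

Unambiguous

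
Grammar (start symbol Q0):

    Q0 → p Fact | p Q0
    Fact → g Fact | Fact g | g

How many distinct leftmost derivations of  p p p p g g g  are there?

4

Parse trees for p p p p g g g:
  [Q0 p [Q0 p [Q0 p [Q0 p [Fact g [Fact g [Fact g]]]]]]]
  [Q0 p [Q0 p [Q0 p [Q0 p [Fact g [Fact [Fact g] g]]]]]]
  [Q0 p [Q0 p [Q0 p [Q0 p [Fact [Fact g [Fact g]] g]]]]]
  [Q0 p [Q0 p [Q0 p [Q0 p [Fact [Fact [Fact g] g] g]]]]]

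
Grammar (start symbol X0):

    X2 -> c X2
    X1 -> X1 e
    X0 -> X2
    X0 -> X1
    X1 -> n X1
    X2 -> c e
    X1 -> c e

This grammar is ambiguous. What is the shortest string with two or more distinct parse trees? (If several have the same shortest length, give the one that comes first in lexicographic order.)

c e

length 2: c e has 2 parse trees

Two derivations of c e:
  X0 ⇒ X2 ⇒ c e
  X0 ⇒ X1 ⇒ c e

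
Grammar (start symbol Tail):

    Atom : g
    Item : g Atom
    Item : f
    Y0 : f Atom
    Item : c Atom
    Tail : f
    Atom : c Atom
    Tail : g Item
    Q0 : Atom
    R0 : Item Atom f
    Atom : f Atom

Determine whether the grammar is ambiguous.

(R0, Q0, Y0 are unreachable from Tail, so their rules don't affect L(Tail).) Restricted to the reachable nonterminals, every rule has the form A → t or A → t B, and no two rules for the same A share a first terminal. The grammar encodes a DFA — one run per string.

Unambiguous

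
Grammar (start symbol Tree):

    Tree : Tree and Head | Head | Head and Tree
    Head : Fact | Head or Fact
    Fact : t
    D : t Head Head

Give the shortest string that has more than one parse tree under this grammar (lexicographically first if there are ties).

t and t

length 1: no string has ≥2 trees
length 3: t and t has 2 parse trees

Two derivations of t and t:
  Tree ⇒ Tree and Head ⇒ Head and Head ⇒ Fact and Head ⇒ t and Head ⇒ t and Fact ⇒ t and t
  Tree ⇒ Head and Tree ⇒ Fact and Tree ⇒ t and Tree ⇒ t and Head ⇒ t and Fact ⇒ t and t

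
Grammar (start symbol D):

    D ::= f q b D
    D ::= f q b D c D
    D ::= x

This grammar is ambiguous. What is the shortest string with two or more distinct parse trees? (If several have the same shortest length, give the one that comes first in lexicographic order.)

f q b f q b x c x

length 1: no string has ≥2 trees
length 4: no string has ≥2 trees
length 6: no string has ≥2 trees
length 7: no string has ≥2 trees
length 9: f q b f q b x c x has 2 parse trees

Two derivations of f q b f q b x c x:
  D ⇒ f q b D ⇒ f q b f q b D c D ⇒ f q b f q b x c D ⇒ f q b f q b x c x
  D ⇒ f q b D c D ⇒ f q b f q b D c D ⇒ f q b f q b x c D ⇒ f q b f q b x c x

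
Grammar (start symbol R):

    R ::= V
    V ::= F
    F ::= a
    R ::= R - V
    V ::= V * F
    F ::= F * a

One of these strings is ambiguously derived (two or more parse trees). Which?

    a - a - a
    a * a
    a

a - a - a: 1 tree
a * a: 2 trees
a: 1 tree

a * a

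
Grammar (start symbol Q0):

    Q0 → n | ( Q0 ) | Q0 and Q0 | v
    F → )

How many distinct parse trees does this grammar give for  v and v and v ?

Parse trees for v and v and v:
  [Q0 [Q0 v] and [Q0 [Q0 v] and [Q0 v]]]
  [Q0 [Q0 [Q0 v] and [Q0 v]] and [Q0 v]]

2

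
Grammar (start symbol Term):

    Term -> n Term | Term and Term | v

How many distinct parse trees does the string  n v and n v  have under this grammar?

2

Parse trees for n v and n v:
  [Term n [Term [Term v] and [Term n [Term v]]]]
  [Term [Term n [Term v]] and [Term n [Term v]]]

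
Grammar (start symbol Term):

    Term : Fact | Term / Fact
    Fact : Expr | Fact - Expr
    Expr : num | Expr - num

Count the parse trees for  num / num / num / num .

Parse trees for num / num / num / num:
  [Term [Term [Term [Term [Fact [Expr num]]] / [Fact [Expr num]]] / [Fact [Expr num]]] / [Fact [Expr num]]]

1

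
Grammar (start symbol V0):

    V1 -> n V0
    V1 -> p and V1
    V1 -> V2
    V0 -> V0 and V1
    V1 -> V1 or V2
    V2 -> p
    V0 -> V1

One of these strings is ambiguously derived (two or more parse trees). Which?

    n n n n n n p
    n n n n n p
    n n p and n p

n n n n n n p: 1 tree
n n n n n p: 1 tree
n n p and n p: 4 trees

n n p and n p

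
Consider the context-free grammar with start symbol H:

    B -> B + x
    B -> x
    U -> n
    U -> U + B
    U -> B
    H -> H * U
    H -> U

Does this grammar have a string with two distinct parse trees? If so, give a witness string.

Witness: x + x

Derivation 1: H ⇒ U ⇒ U + B ⇒ B + B ⇒ x + B ⇒ x + x
Derivation 2: H ⇒ U ⇒ B ⇒ B + x ⇒ x + x

Two distinct leftmost derivations for the same string.

Ambiguous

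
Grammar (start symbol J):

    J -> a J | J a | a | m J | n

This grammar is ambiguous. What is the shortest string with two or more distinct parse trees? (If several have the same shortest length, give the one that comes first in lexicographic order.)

length 1: no string has ≥2 trees
length 2: a a has 2 parse trees

Two derivations of a a:
  J ⇒ a J ⇒ a a
  J ⇒ J a ⇒ a a

a a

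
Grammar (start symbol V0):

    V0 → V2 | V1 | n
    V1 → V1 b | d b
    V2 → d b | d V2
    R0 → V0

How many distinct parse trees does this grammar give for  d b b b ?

1

Parse trees for d b b b:
  [V0 [V1 [V1 [V1 d b] b] b]]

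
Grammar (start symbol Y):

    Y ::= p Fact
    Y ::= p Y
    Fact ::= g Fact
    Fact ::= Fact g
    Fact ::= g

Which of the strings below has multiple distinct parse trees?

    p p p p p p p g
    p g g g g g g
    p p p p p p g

p g g g g g g

p p p p p p p g: 1 tree
p g g g g g g: 32 trees
p p p p p p g: 1 tree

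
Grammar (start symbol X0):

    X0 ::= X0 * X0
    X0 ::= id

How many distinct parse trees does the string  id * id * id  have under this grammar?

Parse trees for id * id * id:
  [X0 [X0 id] * [X0 [X0 id] * [X0 id]]]
  [X0 [X0 [X0 id] * [X0 id]] * [X0 id]]

2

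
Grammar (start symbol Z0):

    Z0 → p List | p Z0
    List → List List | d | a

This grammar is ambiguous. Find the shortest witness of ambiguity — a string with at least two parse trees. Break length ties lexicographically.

length 2: no string has ≥2 trees
length 3: no string has ≥2 trees
length 4: p a a a has 2 parse trees

Two derivations of p a a a:
  Z0 ⇒ p List ⇒ p List List ⇒ p List List List ⇒ p a List List ⇒ p a a List ⇒ p a a a
  Z0 ⇒ p List ⇒ p List List ⇒ p a List ⇒ p a List List ⇒ p a a List ⇒ p a a a

p a a a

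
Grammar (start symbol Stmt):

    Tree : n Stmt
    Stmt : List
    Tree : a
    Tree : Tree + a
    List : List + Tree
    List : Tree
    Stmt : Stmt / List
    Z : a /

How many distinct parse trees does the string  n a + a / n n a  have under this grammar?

6

Parse trees for n a + a / n n a:
  [Stmt [List [Tree n [Stmt [Stmt [List [List [Tree a]] + [Tree a]]] / [List [Tree n [Stmt [List [Tree n [Stmt [List [Tree a]]]]]]]]]]]]
  [Stmt [List [Tree n [Stmt [Stmt [List [Tree [Tree a] + a]]] / [List [Tree n [Stmt [List [Tree n [Stmt [List [Tree a]]]]]]]]]]]]
  [Stmt [Stmt [List [List [Tree n [Stmt [List [Tree a]]]]] + [Tree a]]] / [List [Tree n [Stmt [List [Tree n [Stmt [List [Tree a]]]]]]]]]
  [Stmt [Stmt [List [Tree n [Stmt [List [List [Tree a]] + [Tree a]]]]]] / [List [Tree n [Stmt [List [Tree n [Stmt [List [Tree a]]]]]]]]]
  [Stmt [Stmt [List [Tree n [Stmt [List [Tree [Tree a] + a]]]]]] / [List [Tree n [Stmt [List [Tree n [Stmt [List [Tree a]]]]]]]]]
  [Stmt [Stmt [List [Tree [Tree n [Stmt [List [Tree a]]]] + a]]] / [List [Tree n [Stmt [List [Tree n [Stmt [List [Tree a]]]]]]]]]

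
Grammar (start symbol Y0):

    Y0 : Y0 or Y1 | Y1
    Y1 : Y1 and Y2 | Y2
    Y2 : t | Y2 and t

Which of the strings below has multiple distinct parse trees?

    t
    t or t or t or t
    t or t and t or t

t: 1 tree
t or t or t or t: 1 tree
t or t and t or t: 2 trees

t or t and t or t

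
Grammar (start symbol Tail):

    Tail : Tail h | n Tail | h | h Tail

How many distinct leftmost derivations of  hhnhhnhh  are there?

Parse trees for hhnhhnhh:
  [Tail [Tail h [Tail h [Tail n [Tail h [Tail h [Tail n [Tail h]]]]]]] h]
  [Tail h [Tail [Tail h [Tail n [Tail h [Tail h [Tail n [Tail h]]]]]] h]]
  [Tail h [Tail h [Tail [Tail n [Tail h [Tail h [Tail n [Tail h]]]]] h]]]
  [Tail h [Tail h [Tail n [Tail [Tail h [Tail h [Tail n [Tail h]]]] h]]]]
  [Tail h [Tail h [Tail n [Tail h [Tail [Tail h [Tail n [Tail h]]] h]]]]]
  [Tail h [Tail h [Tail n [Tail h [Tail h [Tail [Tail n [Tail h]] h]]]]]]
  [Tail h [Tail h [Tail n [Tail h [Tail h [Tail n [Tail [Tail h] h]]]]]]]
  [Tail h [Tail h [Tail n [Tail h [Tail h [Tail n [Tail h [Tail h]]]]]]]]

8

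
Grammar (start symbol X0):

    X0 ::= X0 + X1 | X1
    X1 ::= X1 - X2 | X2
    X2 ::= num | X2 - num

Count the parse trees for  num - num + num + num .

2

Parse trees for num - num + num + num:
  [X0 [X0 [X0 [X1 [X1 [X2 num]] - [X2 num]]] + [X1 [X2 num]]] + [X1 [X2 num]]]
  [X0 [X0 [X0 [X1 [X2 [X2 num] - num]]] + [X1 [X2 num]]] + [X1 [X2 num]]]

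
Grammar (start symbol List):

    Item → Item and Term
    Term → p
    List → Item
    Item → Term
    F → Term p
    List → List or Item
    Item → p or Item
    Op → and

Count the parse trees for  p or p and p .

Parse trees for p or p and p:
  [List [Item [Item p or [Item [Term p]]] and [Term p]]]
  [List [Item p or [Item [Item [Term p]] and [Term p]]]]
  [List [List [Item [Term p]]] or [Item [Item [Term p]] and [Term p]]]

3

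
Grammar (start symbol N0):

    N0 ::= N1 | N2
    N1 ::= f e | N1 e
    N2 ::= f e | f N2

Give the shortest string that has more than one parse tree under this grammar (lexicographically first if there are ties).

f e

length 2: f e has 2 parse trees

Two derivations of f e:
  N0 ⇒ N1 ⇒ f e
  N0 ⇒ N2 ⇒ f e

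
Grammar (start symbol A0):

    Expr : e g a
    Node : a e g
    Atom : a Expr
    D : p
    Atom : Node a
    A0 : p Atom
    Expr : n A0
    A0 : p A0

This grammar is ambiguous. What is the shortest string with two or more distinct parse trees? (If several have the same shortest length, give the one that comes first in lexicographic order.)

length 5: p a e g a has 2 parse trees

Two derivations of p a e g a:
  A0 ⇒ p Atom ⇒ p a Expr ⇒ p a e g a
  A0 ⇒ p Atom ⇒ p Node a ⇒ p a e g a

p a e g a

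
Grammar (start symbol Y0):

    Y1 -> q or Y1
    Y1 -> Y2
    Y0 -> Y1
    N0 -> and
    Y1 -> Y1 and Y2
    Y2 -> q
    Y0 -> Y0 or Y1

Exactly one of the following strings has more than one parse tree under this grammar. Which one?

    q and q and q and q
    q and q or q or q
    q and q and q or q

q and q or q or q

q and q and q and q: 1 tree
q and q or q or q: 2 trees
q and q and q or q: 1 tree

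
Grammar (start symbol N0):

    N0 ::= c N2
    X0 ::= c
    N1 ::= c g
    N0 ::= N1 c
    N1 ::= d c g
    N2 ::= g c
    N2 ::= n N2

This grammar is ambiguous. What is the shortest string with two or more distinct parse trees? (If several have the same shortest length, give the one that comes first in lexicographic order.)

c g c

length 3: c g c has 2 parse trees

Two derivations of c g c:
  N0 ⇒ c N2 ⇒ c g c
  N0 ⇒ N1 c ⇒ c g c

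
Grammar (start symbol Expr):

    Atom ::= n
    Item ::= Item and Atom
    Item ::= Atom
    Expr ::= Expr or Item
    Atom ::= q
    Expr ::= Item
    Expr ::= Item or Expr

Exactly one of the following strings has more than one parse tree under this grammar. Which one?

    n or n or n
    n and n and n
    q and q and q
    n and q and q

n or n or n: 4 trees
n and n and n: 1 tree
q and q and q: 1 tree
n and q and q: 1 tree

n or n or n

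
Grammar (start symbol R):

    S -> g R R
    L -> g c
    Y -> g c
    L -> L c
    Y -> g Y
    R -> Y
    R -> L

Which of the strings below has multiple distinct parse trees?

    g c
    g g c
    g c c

g c

g c: 2 trees
g g c: 1 tree
g c c: 1 tree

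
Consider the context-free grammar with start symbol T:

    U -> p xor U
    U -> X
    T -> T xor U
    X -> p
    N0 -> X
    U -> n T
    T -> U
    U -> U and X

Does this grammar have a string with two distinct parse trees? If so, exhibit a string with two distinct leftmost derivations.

Witness: p xor p

Derivation 1: T ⇒ T xor U ⇒ U xor U ⇒ X xor U ⇒ p xor U ⇒ p xor X ⇒ p xor p
Derivation 2: T ⇒ U ⇒ p xor U ⇒ p xor X ⇒ p xor p

Two distinct leftmost derivations for the same string.

Ambiguous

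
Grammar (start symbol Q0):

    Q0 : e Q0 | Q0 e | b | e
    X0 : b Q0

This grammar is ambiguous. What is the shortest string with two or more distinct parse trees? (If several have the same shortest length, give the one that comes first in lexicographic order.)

length 1: no string has ≥2 trees
length 2: e e has 2 parse trees

Two derivations of e e:
  Q0 ⇒ e Q0 ⇒ e e
  Q0 ⇒ Q0 e ⇒ e e

e e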